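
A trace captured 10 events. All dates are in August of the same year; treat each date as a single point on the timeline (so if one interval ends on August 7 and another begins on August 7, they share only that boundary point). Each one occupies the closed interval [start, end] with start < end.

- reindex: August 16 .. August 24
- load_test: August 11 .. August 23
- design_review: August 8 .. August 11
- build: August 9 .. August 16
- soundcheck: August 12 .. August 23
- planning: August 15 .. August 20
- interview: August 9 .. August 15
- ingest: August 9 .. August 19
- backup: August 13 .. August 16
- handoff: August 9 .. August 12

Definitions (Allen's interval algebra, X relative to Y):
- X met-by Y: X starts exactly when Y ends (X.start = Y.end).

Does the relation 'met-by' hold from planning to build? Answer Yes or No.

No

planning = [August 15, August 20], build = [August 9, August 16].
Actual relation of planning to build: overlapped-by.
Asked whether 'met-by' holds → No.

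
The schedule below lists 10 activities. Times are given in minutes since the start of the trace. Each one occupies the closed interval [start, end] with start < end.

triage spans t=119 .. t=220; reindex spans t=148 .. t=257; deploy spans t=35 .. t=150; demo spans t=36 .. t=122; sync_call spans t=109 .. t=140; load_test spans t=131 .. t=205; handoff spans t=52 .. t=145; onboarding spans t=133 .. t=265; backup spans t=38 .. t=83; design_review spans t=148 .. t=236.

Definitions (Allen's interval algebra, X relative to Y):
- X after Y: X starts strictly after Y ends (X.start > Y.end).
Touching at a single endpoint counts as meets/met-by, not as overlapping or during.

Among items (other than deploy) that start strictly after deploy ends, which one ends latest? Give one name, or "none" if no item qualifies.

Target deploy = [t=35, t=150].
backup [t=38, t=83] → during → excluded.
demo [t=36, t=122] → during → excluded.
design_review [t=148, t=236] → overlapped-by → excluded.
handoff [t=52, t=145] → during → excluded.
load_test [t=131, t=205] → overlapped-by → excluded.
onboarding [t=133, t=265] → overlapped-by → excluded.
reindex [t=148, t=257] → overlapped-by → excluded.
sync_call [t=109, t=140] → during → excluded.
triage [t=119, t=220] → overlapped-by → excluded.
No candidates → none.

none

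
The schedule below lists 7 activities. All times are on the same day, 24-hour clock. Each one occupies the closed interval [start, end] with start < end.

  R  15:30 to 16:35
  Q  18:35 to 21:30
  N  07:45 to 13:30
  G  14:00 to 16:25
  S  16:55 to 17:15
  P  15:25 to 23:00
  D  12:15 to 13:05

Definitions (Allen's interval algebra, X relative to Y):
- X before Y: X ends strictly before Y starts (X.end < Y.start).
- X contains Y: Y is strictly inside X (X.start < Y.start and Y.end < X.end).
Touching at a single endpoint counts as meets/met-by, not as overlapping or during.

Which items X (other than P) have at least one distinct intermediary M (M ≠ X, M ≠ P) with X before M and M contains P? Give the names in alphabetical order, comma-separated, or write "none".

Target P = [15:25, 23:00].
Intermediaries M with M contains P: none.
Union: none.

none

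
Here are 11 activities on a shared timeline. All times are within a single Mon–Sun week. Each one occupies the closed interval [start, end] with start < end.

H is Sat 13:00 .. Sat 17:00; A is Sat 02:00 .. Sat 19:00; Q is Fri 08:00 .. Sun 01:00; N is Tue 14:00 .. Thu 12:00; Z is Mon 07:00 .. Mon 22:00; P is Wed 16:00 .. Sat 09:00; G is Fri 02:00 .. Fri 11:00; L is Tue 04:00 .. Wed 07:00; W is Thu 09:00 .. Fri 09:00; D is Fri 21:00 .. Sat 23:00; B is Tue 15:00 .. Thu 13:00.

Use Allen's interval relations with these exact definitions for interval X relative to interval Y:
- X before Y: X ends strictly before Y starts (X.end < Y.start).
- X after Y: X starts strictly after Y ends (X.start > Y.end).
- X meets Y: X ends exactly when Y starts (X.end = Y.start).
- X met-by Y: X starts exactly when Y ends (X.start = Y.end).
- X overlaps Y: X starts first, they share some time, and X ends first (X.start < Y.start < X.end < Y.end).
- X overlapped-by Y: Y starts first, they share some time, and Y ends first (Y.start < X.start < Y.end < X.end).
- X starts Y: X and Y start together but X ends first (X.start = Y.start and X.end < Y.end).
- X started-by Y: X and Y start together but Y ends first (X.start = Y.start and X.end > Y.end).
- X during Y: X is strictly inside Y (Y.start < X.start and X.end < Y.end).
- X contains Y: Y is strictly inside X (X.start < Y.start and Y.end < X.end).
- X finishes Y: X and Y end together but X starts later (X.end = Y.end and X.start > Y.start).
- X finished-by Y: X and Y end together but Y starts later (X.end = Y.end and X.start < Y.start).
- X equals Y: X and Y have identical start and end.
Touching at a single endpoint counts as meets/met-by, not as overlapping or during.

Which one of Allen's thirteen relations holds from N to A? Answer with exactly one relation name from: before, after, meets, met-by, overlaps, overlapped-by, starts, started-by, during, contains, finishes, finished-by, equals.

before

N = [Tue 14:00, Thu 12:00]; A = [Sat 02:00, Sat 19:00].
Compare endpoints: N.start < A.start, N.start < A.end, N.end < A.start, N.end < A.end.
That pattern is 'before'.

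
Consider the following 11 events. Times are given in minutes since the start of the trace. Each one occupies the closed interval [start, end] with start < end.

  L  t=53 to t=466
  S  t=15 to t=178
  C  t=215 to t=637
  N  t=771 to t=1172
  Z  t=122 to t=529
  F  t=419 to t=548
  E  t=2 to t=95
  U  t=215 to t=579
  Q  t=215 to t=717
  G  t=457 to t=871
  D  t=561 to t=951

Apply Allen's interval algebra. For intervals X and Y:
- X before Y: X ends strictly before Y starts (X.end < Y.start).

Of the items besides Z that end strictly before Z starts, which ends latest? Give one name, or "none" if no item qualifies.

Target Z = [t=122, t=529].
C [t=215, t=637] → overlapped-by → excluded.
D [t=561, t=951] → after → excluded.
E [t=2, t=95] → before → candidate.
F [t=419, t=548] → overlapped-by → excluded.
G [t=457, t=871] → overlapped-by → excluded.
L [t=53, t=466] → overlaps → excluded.
N [t=771, t=1172] → after → excluded.
Q [t=215, t=717] → overlapped-by → excluded.
S [t=15, t=178] → overlaps → excluded.
U [t=215, t=579] → overlapped-by → excluded.
Among candidates, latest end is t=95 → E.

E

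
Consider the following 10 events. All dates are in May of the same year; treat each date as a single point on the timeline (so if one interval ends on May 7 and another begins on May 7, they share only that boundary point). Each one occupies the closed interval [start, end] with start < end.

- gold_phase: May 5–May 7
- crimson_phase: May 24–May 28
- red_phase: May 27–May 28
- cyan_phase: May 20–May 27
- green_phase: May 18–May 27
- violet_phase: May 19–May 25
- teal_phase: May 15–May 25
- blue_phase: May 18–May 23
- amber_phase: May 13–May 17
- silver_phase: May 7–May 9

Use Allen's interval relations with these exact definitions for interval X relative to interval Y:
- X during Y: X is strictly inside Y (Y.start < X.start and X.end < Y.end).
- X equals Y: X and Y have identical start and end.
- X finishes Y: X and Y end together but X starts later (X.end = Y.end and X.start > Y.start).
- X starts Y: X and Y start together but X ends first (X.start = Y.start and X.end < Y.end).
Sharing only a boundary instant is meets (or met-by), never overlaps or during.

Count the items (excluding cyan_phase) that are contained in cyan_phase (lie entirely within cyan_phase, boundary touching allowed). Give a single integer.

Target cyan_phase = [May 20, May 27].
amber_phase [May 13, May 17] → before → no.
blue_phase [May 18, May 23] → overlaps → no.
crimson_phase [May 24, May 28] → overlapped-by → no.
gold_phase [May 5, May 7] → before → no.
green_phase [May 18, May 27] → finished-by → no.
red_phase [May 27, May 28] → met-by → no.
silver_phase [May 7, May 9] → before → no.
teal_phase [May 15, May 25] → overlaps → no.
violet_phase [May 19, May 25] → overlaps → no.
Total: 0.

0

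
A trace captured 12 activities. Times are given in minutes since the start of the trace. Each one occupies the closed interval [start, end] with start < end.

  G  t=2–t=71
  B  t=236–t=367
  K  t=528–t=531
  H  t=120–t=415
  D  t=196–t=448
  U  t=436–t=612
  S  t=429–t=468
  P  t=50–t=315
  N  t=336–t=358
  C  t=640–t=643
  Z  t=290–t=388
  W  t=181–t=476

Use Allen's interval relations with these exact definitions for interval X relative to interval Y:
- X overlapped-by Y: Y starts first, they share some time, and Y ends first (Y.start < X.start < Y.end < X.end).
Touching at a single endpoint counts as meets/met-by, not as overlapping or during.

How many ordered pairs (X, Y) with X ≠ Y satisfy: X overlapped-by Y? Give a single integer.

13

Checking all 132 ordered pairs for relation 'overlapped-by'; matching pairs in alphabetical order:
(B, P): B overlapped-by P ✓
(D, H): D overlapped-by H ✓
(D, P): D overlapped-by P ✓
(H, P): H overlapped-by P ✓
(P, G): P overlapped-by G ✓
(S, D): S overlapped-by D ✓
(U, D): U overlapped-by D ✓
(U, S): U overlapped-by S ✓
(U, W): U overlapped-by W ✓
(W, H): W overlapped-by H ✓
(W, P): W overlapped-by P ✓
(Z, B): Z overlapped-by B ✓
(Z, P): Z overlapped-by P ✓
Count: 13.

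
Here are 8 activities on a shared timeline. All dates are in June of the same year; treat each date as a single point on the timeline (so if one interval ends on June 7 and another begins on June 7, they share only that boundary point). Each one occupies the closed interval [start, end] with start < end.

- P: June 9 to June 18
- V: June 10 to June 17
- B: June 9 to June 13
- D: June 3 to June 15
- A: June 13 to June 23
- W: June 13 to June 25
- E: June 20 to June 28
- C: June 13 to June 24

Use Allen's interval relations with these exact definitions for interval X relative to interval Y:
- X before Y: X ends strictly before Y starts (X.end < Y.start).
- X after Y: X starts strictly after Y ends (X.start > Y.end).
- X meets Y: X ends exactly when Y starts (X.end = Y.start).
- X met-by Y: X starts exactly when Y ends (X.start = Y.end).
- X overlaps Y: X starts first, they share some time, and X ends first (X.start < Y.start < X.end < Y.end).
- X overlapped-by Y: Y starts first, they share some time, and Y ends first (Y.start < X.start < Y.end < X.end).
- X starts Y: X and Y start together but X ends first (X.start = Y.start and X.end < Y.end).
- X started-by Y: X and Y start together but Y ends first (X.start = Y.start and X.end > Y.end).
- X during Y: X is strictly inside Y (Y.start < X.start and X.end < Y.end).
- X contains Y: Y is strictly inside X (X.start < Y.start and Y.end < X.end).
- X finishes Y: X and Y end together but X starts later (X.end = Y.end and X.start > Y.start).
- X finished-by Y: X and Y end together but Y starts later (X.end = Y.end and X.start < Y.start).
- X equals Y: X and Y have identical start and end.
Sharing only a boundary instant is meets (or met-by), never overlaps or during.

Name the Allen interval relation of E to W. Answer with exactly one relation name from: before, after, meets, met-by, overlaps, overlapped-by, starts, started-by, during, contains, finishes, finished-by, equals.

E = [June 20, June 28]; W = [June 13, June 25].
Compare endpoints: E.start > W.start, E.start < W.end, E.end > W.start, E.end > W.end.
That pattern is 'overlapped-by'.

overlapped-by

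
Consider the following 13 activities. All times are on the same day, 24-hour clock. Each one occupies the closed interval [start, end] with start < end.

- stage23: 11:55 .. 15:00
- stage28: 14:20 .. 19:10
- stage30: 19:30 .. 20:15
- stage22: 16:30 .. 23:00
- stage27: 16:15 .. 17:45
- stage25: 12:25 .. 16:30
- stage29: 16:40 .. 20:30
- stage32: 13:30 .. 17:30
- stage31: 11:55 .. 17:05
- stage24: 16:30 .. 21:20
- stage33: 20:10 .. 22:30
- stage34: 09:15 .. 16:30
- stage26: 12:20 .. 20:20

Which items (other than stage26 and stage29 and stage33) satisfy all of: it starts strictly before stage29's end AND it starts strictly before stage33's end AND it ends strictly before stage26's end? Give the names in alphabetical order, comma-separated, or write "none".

stage23, stage25, stage27, stage28, stage30, stage31, stage32, stage34

Conditions: its start is strictly before stage29's end (X.start < 20:30) AND its start is strictly before stage33's end (X.start < 22:30) AND its end is strictly before stage26's end (X.end < 20:20).
stage22: start 16:30 < 20:30? ✓; start 16:30 < 22:30? ✓; end 23:00 < 20:20? ✗ → no.
stage23: start 11:55 < 20:30? ✓; start 11:55 < 22:30? ✓; end 15:00 < 20:20? ✓ → yes.
stage24: start 16:30 < 20:30? ✓; start 16:30 < 22:30? ✓; end 21:20 < 20:20? ✗ → no.
stage25: start 12:25 < 20:30? ✓; start 12:25 < 22:30? ✓; end 16:30 < 20:20? ✓ → yes.
stage27: start 16:15 < 20:30? ✓; start 16:15 < 22:30? ✓; end 17:45 < 20:20? ✓ → yes.
stage28: start 14:20 < 20:30? ✓; start 14:20 < 22:30? ✓; end 19:10 < 20:20? ✓ → yes.
stage30: start 19:30 < 20:30? ✓; start 19:30 < 22:30? ✓; end 20:15 < 20:20? ✓ → yes.
stage31: start 11:55 < 20:30? ✓; start 11:55 < 22:30? ✓; end 17:05 < 20:20? ✓ → yes.
stage32: start 13:30 < 20:30? ✓; start 13:30 < 22:30? ✓; end 17:30 < 20:20? ✓ → yes.
stage34: start 09:15 < 20:30? ✓; start 09:15 < 22:30? ✓; end 16:30 < 20:20? ✓ → yes.
Result: stage23, stage25, stage27, stage28, stage30, stage31, stage32, stage34.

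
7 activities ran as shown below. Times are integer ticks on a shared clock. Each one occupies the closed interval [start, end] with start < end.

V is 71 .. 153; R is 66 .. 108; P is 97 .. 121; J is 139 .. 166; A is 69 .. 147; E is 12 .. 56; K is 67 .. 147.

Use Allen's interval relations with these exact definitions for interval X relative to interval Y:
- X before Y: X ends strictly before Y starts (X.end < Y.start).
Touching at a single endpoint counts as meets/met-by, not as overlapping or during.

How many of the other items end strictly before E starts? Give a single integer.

0

Target E = [12, 56].
A [69, 147] → after → no.
J [139, 166] → after → no.
K [67, 147] → after → no.
P [97, 121] → after → no.
R [66, 108] → after → no.
V [71, 153] → after → no.
Total: 0.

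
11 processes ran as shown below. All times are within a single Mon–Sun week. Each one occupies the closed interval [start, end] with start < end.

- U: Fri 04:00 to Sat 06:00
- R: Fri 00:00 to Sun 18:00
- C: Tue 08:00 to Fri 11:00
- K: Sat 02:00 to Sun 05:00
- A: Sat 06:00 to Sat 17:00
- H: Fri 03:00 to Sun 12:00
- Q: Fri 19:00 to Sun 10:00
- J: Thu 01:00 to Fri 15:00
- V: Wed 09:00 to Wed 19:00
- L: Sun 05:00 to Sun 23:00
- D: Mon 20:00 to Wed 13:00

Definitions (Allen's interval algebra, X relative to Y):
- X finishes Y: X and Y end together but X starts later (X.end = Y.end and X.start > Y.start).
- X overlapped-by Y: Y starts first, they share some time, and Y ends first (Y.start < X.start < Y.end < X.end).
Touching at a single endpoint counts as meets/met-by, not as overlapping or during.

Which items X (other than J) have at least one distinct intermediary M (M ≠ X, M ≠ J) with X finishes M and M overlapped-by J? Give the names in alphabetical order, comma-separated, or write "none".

Target J = [Thu 01:00, Fri 15:00].
Intermediaries M with M overlapped-by J: H, R, U.
Via H — items with X finishes H: none.
Via R — items with X finishes R: none.
Via U — items with X finishes U: none.
Union: none.

none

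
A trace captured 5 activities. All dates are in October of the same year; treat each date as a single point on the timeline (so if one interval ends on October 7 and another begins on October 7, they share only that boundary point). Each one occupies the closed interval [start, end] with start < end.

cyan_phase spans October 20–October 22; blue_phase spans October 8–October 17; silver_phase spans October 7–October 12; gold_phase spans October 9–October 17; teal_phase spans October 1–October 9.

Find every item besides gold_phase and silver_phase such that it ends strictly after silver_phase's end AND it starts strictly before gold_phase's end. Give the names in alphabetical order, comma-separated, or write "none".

Conditions: its end is strictly after silver_phase's end (X.end > October 12) AND its start is strictly before gold_phase's end (X.start < October 17).
blue_phase: end October 17 > October 12? ✓; start October 8 < October 17? ✓ → yes.
cyan_phase: end October 22 > October 12? ✓; start October 20 < October 17? ✗ → no.
teal_phase: end October 9 > October 12? ✗; start October 1 < October 17? ✓ → no.
Result: blue_phase.

blue_phase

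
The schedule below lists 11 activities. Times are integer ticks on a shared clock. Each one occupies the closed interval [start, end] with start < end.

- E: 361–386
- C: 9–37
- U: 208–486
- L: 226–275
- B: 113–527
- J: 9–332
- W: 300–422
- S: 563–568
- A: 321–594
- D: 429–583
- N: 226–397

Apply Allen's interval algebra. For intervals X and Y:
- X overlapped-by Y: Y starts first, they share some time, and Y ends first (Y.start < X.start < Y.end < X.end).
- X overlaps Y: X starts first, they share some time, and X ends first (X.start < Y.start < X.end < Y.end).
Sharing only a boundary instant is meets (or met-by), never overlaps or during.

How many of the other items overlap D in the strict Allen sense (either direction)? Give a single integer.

2

Target D = [429, 583].
A [321, 594] → contains → no.
B [113, 527] → overlaps → counts.
C [9, 37] → before → no.
E [361, 386] → before → no.
J [9, 332] → before → no.
L [226, 275] → before → no.
N [226, 397] → before → no.
S [563, 568] → during → no.
U [208, 486] → overlaps → counts.
W [300, 422] → before → no.
Total: 2.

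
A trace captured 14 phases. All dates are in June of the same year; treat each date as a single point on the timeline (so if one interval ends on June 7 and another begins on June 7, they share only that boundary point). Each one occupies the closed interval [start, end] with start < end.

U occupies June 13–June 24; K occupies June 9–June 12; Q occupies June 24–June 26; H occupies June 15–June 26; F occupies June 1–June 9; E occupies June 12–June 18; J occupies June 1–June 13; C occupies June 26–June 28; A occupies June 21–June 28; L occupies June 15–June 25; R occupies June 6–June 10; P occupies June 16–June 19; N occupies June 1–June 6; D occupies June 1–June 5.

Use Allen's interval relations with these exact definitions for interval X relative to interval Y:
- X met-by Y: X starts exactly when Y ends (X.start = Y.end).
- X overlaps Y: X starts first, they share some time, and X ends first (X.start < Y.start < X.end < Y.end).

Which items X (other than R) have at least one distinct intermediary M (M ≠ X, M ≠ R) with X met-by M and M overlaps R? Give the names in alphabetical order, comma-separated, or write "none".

K

Target R = [June 6, June 10].
Intermediaries M with M overlaps R: F.
Via F — items with X met-by F: K.
Union: K.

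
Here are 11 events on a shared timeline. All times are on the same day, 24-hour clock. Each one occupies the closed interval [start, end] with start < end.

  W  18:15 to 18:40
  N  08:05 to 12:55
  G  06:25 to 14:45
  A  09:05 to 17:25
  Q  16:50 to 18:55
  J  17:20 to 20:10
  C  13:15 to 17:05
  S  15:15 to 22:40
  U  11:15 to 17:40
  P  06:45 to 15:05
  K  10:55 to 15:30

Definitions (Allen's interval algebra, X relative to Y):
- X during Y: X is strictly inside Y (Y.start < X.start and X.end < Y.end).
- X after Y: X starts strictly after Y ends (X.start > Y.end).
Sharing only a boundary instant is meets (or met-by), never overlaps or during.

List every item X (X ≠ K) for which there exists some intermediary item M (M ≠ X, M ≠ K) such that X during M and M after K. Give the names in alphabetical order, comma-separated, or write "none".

Target K = [10:55, 15:30].
Intermediaries M with M after K: J, Q, W.
Via J — items with X during J: W.
Via Q — items with X during Q: W.
Via W — items with X during W: none.
Union: W.

W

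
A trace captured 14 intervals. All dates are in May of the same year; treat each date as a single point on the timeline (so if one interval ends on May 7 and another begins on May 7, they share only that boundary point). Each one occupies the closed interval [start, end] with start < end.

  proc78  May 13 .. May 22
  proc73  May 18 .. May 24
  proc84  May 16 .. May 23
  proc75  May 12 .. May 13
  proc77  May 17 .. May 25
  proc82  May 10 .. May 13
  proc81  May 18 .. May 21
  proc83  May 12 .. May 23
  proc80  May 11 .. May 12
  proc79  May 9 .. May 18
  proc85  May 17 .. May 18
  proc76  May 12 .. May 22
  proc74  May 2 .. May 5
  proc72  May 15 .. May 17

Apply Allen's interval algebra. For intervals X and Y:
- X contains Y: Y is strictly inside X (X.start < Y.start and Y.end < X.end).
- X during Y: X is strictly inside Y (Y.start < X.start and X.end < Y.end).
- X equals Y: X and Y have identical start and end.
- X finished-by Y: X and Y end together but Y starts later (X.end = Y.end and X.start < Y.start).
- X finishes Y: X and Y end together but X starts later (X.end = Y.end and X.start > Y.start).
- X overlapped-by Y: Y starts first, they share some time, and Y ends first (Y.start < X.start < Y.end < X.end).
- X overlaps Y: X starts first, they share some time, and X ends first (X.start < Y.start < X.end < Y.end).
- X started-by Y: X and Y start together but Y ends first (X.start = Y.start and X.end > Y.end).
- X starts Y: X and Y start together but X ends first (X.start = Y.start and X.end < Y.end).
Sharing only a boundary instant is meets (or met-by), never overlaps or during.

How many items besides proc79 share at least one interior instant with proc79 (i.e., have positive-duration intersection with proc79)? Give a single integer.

10

Target proc79 = [May 9, May 18].
proc72 [May 15, May 17] → during → counts.
proc73 [May 18, May 24] → met-by → no.
proc74 [May 2, May 5] → before → no.
proc75 [May 12, May 13] → during → counts.
proc76 [May 12, May 22] → overlapped-by → counts.
proc77 [May 17, May 25] → overlapped-by → counts.
proc78 [May 13, May 22] → overlapped-by → counts.
proc80 [May 11, May 12] → during → counts.
proc81 [May 18, May 21] → met-by → no.
proc82 [May 10, May 13] → during → counts.
proc83 [May 12, May 23] → overlapped-by → counts.
proc84 [May 16, May 23] → overlapped-by → counts.
proc85 [May 17, May 18] → finishes → counts.
Total: 10.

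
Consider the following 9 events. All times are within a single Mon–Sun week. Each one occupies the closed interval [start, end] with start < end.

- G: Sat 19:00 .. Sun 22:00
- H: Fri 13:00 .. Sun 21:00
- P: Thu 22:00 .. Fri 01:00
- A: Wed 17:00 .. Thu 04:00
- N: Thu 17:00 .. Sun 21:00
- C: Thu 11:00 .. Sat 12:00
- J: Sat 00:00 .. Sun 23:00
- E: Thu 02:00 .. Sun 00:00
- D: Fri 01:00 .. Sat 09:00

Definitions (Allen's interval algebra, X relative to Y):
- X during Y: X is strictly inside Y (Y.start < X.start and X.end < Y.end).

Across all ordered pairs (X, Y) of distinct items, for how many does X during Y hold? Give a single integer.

Checking all 72 ordered pairs for relation 'during'; matching pairs in alphabetical order:
(C, E): C during E ✓
(D, C): D during C ✓
(D, E): D during E ✓
(D, N): D during N ✓
(G, J): G during J ✓
(P, C): P during C ✓
(P, E): P during E ✓
(P, N): P during N ✓
Count: 8.

8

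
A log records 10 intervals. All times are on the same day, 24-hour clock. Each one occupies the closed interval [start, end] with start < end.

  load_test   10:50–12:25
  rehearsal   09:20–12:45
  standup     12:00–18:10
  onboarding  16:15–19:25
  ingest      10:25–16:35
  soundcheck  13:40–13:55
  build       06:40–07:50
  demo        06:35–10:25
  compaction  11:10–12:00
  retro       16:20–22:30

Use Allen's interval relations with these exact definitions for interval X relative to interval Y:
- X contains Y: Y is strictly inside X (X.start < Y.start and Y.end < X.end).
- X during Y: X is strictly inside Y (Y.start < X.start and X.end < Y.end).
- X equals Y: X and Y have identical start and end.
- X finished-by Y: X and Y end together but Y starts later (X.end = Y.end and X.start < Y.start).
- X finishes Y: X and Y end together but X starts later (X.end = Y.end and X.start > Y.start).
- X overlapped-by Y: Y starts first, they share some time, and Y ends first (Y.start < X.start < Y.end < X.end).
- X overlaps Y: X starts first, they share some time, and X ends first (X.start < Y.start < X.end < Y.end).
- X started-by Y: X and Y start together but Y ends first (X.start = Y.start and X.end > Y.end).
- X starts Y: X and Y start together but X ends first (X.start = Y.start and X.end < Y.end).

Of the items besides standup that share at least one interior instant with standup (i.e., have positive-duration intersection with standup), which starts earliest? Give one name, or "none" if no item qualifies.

rehearsal

Target standup = [12:00, 18:10].
build [06:40, 07:50] → before → excluded.
compaction [11:10, 12:00] → meets → excluded.
demo [06:35, 10:25] → before → excluded.
ingest [10:25, 16:35] → overlaps → candidate.
load_test [10:50, 12:25] → overlaps → candidate.
onboarding [16:15, 19:25] → overlapped-by → candidate.
rehearsal [09:20, 12:45] → overlaps → candidate.
retro [16:20, 22:30] → overlapped-by → candidate.
soundcheck [13:40, 13:55] → during → candidate.
Among candidates, earliest start is 09:20 → rehearsal.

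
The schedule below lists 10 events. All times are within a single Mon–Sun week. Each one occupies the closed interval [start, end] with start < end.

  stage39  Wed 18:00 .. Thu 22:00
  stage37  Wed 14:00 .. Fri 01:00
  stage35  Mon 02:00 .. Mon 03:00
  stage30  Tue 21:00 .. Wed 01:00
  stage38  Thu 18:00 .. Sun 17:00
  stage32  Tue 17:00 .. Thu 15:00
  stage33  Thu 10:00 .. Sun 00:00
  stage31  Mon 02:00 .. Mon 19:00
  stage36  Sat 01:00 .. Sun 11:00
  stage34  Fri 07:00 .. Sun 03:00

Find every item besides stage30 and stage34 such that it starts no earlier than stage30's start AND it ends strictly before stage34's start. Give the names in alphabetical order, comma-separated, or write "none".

Conditions: its start is no earlier than stage30's start (X.start >= Tue 21:00) AND its end is strictly before stage34's start (X.end < Fri 07:00).
stage31: start Mon 02:00 >= Tue 21:00? ✗; end Mon 19:00 < Fri 07:00? ✓ → no.
stage32: start Tue 17:00 >= Tue 21:00? ✗; end Thu 15:00 < Fri 07:00? ✓ → no.
stage33: start Thu 10:00 >= Tue 21:00? ✓; end Sun 00:00 < Fri 07:00? ✗ → no.
stage35: start Mon 02:00 >= Tue 21:00? ✗; end Mon 03:00 < Fri 07:00? ✓ → no.
stage36: start Sat 01:00 >= Tue 21:00? ✓; end Sun 11:00 < Fri 07:00? ✗ → no.
stage37: start Wed 14:00 >= Tue 21:00? ✓; end Fri 01:00 < Fri 07:00? ✓ → yes.
stage38: start Thu 18:00 >= Tue 21:00? ✓; end Sun 17:00 < Fri 07:00? ✗ → no.
stage39: start Wed 18:00 >= Tue 21:00? ✓; end Thu 22:00 < Fri 07:00? ✓ → yes.
Result: stage37, stage39.

stage37, stage39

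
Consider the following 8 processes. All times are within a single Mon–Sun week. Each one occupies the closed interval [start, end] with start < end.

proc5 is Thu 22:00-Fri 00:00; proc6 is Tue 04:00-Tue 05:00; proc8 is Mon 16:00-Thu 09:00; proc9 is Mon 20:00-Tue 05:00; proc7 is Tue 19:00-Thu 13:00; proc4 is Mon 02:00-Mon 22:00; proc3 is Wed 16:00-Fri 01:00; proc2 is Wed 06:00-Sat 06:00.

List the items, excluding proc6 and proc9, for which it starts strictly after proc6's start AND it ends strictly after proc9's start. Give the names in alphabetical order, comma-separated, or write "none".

Conditions: its start is strictly after proc6's start (X.start > Tue 04:00) AND its end is strictly after proc9's start (X.end > Mon 20:00).
proc2: start Wed 06:00 > Tue 04:00? ✓; end Sat 06:00 > Mon 20:00? ✓ → yes.
proc3: start Wed 16:00 > Tue 04:00? ✓; end Fri 01:00 > Mon 20:00? ✓ → yes.
proc4: start Mon 02:00 > Tue 04:00? ✗; end Mon 22:00 > Mon 20:00? ✓ → no.
proc5: start Thu 22:00 > Tue 04:00? ✓; end Fri 00:00 > Mon 20:00? ✓ → yes.
proc7: start Tue 19:00 > Tue 04:00? ✓; end Thu 13:00 > Mon 20:00? ✓ → yes.
proc8: start Mon 16:00 > Tue 04:00? ✗; end Thu 09:00 > Mon 20:00? ✓ → no.
Result: proc2, proc3, proc5, proc7.

proc2, proc3, proc5, proc7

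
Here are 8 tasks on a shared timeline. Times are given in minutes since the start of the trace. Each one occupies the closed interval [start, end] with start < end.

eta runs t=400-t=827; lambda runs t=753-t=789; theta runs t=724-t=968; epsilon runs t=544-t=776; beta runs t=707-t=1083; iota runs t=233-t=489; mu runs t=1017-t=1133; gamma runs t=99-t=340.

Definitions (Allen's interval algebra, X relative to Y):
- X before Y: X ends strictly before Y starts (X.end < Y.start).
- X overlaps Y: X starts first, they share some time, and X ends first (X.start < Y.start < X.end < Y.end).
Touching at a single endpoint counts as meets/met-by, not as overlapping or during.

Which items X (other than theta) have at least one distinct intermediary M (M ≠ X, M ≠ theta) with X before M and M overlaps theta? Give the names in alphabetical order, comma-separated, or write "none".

gamma, iota

Target theta = [t=724, t=968].
Intermediaries M with M overlaps theta: epsilon, eta.
Via epsilon — items with X before epsilon: gamma, iota.
Via eta — items with X before eta: gamma.
Union: gamma, iota.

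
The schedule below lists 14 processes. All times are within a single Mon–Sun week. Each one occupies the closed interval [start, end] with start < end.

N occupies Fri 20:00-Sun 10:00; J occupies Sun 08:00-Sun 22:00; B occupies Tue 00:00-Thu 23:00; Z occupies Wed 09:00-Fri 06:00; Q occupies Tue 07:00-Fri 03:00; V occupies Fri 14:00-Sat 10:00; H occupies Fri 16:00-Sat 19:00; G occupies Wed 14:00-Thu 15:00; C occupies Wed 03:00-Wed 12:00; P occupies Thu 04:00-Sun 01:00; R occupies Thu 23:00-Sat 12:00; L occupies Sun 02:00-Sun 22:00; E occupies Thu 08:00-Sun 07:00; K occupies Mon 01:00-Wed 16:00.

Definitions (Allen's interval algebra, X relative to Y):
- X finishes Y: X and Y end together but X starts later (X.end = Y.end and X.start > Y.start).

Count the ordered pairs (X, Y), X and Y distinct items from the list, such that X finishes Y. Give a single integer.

1

Checking all 182 ordered pairs for relation 'finishes'; matching pairs in alphabetical order:
(J, L): J finishes L ✓
Count: 1.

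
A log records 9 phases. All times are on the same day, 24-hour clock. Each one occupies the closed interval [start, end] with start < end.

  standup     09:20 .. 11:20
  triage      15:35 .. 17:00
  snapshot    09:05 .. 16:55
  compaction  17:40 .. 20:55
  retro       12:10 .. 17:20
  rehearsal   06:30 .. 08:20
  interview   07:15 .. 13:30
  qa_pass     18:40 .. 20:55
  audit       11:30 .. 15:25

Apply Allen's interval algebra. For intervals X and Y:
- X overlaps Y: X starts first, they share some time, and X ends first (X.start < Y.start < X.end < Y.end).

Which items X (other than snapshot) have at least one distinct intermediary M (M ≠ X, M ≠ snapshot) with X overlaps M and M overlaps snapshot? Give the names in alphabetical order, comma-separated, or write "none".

rehearsal

Target snapshot = [09:05, 16:55].
Intermediaries M with M overlaps snapshot: interview.
Via interview — items with X overlaps interview: rehearsal.
Union: rehearsal.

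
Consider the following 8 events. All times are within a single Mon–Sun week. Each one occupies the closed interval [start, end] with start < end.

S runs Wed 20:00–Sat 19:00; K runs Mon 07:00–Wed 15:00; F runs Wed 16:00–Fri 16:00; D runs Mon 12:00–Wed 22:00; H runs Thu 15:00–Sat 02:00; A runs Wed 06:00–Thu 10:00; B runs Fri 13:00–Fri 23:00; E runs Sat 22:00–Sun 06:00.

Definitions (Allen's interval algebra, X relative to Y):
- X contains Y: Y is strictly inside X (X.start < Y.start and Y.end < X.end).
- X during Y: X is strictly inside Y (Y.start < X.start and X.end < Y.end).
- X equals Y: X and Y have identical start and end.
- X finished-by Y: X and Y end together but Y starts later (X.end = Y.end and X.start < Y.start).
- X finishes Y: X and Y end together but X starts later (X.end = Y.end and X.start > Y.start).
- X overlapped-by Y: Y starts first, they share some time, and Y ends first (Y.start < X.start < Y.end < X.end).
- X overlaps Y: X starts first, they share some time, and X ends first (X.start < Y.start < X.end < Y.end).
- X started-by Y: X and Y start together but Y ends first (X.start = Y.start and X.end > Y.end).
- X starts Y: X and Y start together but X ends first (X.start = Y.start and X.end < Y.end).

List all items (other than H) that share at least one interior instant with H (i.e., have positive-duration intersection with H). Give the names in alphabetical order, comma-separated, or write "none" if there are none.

B, F, S

Target H = [Thu 15:00, Sat 02:00].
A [Wed 06:00, Thu 10:00] → before → no.
B [Fri 13:00, Fri 23:00] → during → yes.
D [Mon 12:00, Wed 22:00] → before → no.
E [Sat 22:00, Sun 06:00] → after → no.
F [Wed 16:00, Fri 16:00] → overlaps → yes.
K [Mon 07:00, Wed 15:00] → before → no.
S [Wed 20:00, Sat 19:00] → contains → yes.
Result: B, F, S.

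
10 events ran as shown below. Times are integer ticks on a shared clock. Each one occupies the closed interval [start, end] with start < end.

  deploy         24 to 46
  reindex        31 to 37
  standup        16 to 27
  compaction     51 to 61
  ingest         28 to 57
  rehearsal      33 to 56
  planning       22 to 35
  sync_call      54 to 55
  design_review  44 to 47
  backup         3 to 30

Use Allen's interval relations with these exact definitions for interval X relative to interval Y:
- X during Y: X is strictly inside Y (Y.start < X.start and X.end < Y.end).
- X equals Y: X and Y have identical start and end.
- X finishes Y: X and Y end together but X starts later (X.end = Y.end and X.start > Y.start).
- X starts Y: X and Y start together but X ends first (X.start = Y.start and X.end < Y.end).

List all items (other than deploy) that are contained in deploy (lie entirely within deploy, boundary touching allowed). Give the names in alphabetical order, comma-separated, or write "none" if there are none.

Target deploy = [24, 46].
backup [3, 30] → overlaps → no.
compaction [51, 61] → after → no.
design_review [44, 47] → overlapped-by → no.
ingest [28, 57] → overlapped-by → no.
planning [22, 35] → overlaps → no.
rehearsal [33, 56] → overlapped-by → no.
reindex [31, 37] → during → yes.
standup [16, 27] → overlaps → no.
sync_call [54, 55] → after → no.
Result: reindex.

reindex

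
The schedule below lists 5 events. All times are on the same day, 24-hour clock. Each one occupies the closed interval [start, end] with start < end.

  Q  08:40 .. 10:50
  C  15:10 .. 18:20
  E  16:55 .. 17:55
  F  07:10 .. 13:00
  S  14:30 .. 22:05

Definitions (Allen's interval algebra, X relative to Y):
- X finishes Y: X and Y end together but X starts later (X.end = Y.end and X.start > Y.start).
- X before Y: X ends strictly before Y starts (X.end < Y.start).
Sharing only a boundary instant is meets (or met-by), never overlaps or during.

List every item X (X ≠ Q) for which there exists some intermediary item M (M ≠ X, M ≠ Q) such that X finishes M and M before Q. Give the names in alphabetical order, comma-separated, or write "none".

Target Q = [08:40, 10:50].
Intermediaries M with M before Q: none.
Union: none.

none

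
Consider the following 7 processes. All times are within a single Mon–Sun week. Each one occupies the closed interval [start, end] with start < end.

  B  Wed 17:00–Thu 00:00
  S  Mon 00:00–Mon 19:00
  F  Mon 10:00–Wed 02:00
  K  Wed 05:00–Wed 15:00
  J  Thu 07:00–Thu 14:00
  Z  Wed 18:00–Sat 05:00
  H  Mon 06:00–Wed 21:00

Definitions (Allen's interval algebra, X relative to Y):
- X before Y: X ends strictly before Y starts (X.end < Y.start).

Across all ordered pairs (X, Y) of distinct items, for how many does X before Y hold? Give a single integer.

13

Checking all 42 ordered pairs for relation 'before'; matching pairs in alphabetical order:
(B, J): B before J ✓
(F, B): F before B ✓
(F, J): F before J ✓
(F, K): F before K ✓
(F, Z): F before Z ✓
(H, J): H before J ✓
(K, B): K before B ✓
(K, J): K before J ✓
(K, Z): K before Z ✓
(S, B): S before B ✓
(S, J): S before J ✓
(S, K): S before K ✓
(S, Z): S before Z ✓
Count: 13.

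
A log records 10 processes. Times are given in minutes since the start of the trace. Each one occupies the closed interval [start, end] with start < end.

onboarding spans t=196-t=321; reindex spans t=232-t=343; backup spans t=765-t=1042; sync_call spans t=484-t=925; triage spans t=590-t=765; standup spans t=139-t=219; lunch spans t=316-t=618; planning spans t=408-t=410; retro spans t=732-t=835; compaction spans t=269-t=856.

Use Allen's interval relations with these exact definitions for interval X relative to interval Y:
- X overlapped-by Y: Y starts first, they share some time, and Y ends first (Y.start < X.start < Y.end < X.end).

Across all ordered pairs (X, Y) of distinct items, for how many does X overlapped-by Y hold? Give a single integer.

Checking all 90 ordered pairs for relation 'overlapped-by'; matching pairs in alphabetical order:
(backup, compaction): backup overlapped-by compaction ✓
(backup, retro): backup overlapped-by retro ✓
(backup, sync_call): backup overlapped-by sync_call ✓
(compaction, onboarding): compaction overlapped-by onboarding ✓
(compaction, reindex): compaction overlapped-by reindex ✓
(lunch, onboarding): lunch overlapped-by onboarding ✓
(lunch, reindex): lunch overlapped-by reindex ✓
(onboarding, standup): onboarding overlapped-by standup ✓
(reindex, onboarding): reindex overlapped-by onboarding ✓
(retro, triage): retro overlapped-by triage ✓
(sync_call, compaction): sync_call overlapped-by compaction ✓
(sync_call, lunch): sync_call overlapped-by lunch ✓
(triage, lunch): triage overlapped-by lunch ✓
Count: 13.

13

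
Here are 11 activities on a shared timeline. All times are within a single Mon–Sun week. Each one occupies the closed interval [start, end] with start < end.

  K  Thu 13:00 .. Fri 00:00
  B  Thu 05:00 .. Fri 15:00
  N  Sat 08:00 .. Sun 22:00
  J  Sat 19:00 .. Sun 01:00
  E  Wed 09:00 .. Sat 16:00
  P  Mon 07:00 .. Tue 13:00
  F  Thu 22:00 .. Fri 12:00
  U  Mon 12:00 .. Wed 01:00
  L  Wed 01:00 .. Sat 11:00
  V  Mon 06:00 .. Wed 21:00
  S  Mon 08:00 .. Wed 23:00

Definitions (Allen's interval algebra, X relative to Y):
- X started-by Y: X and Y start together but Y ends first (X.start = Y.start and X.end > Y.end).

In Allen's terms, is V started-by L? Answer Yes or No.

V = [Mon 06:00, Wed 21:00], L = [Wed 01:00, Sat 11:00].
Actual relation of V to L: overlaps.
Asked whether 'started-by' holds → No.

No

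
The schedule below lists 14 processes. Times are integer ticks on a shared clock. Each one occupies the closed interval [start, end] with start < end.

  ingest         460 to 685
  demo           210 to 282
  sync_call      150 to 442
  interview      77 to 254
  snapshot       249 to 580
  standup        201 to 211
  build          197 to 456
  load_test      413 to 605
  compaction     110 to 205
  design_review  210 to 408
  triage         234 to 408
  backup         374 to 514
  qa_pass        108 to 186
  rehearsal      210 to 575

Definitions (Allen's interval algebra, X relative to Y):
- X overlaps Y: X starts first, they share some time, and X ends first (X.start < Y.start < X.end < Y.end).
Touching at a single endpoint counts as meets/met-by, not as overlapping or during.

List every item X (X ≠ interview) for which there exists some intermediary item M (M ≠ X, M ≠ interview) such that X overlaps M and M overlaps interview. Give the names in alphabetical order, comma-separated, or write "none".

Target interview = [77, 254].
Intermediaries M with M overlaps interview: none.
Union: none.

none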